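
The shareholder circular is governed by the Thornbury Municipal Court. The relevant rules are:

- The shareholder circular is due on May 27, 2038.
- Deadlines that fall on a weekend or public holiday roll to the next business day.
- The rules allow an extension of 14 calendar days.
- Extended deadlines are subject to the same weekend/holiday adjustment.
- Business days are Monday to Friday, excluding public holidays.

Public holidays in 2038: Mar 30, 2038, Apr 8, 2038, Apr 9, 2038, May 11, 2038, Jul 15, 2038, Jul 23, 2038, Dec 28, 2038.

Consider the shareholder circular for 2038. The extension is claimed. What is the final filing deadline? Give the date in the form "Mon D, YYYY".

The statutory due date is May 27, 2038.
May 27, 2038 (Thursday) is already a business day.
Applying the 14-calendar-day extension: May 27, 2038 + 14 days = Jun 10, 2038.
Since Jun 10, 2038 is a Thursday and not a holiday, the date is unchanged.
Deadline: Jun 10, 2038.

Jun 10, 2038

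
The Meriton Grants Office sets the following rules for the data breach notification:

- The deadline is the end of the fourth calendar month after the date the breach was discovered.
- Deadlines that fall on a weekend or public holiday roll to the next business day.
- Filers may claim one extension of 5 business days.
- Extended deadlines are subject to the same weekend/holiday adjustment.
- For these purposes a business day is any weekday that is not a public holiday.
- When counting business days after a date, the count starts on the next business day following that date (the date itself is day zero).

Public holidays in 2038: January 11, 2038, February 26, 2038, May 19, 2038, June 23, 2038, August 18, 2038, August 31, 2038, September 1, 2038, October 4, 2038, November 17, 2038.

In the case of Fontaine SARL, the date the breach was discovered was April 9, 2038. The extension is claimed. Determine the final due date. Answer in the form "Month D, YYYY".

September 9, 2038

4 months after April 9, 2038 falls in August 2038; the last day of that month is August 31, 2038.
Because August 31, 2038 is a listed holiday, the deadline becomes September 2, 2038 (Thursday).
Applying the 5-business-day extension: 5 business days after September 2, 2038 is September 9, 2038.
Since September 9, 2038 is a Thursday and not a holiday, the date is unchanged.
Final deadline: September 9, 2038.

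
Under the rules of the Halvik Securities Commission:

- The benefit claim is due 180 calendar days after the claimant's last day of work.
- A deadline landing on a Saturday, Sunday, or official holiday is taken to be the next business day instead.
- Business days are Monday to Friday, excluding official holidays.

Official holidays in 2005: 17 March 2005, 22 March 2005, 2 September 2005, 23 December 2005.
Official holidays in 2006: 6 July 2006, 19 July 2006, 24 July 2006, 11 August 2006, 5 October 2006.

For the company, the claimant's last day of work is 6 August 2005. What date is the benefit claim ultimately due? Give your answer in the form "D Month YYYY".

2 February 2006

From 6 August 2005, 180 calendar days later is 2 February 2006.
2 February 2006 (Thursday) is already a business day.
Deadline: 2 February 2006.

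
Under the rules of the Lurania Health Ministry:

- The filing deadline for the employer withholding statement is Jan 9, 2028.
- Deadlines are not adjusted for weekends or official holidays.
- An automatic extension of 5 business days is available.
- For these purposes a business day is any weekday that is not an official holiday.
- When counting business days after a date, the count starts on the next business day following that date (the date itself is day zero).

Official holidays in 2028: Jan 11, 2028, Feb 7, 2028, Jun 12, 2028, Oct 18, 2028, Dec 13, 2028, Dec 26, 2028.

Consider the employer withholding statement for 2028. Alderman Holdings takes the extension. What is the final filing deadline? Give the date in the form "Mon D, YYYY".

The statutory due date is Jan 9, 2028.
Jan 9, 2028 falls on a Sunday. The rules make no weekend/holiday allowance, so it remains Jan 9, 2028.
The 5-business-day extension runs from Jan 9, 2028 to Jan 17, 2028.
No adjustment is made for weekends or holidays, so Jan 17, 2028 stands.
So the filing is due Jan 17, 2028.

Jan 17, 2028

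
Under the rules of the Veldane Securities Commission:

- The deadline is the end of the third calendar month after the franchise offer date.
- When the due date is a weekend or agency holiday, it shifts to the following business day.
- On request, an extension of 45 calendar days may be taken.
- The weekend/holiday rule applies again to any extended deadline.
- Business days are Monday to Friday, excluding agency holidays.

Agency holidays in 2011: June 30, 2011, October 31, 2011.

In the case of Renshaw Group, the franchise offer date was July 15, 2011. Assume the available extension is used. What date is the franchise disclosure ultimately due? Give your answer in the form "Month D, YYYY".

3 months after July 15, 2011 is October 2011; that month ends on October 31, 2011.
Because October 31, 2011 is a listed holiday, the deadline becomes November 1, 2011 (Tuesday).
The 45-calendar-day extension moves the deadline from November 1, 2011 to December 16, 2011.
Since December 16, 2011 is a Friday and not a holiday, the date is unchanged.
So the filing is due December 16, 2011.

December 16, 2011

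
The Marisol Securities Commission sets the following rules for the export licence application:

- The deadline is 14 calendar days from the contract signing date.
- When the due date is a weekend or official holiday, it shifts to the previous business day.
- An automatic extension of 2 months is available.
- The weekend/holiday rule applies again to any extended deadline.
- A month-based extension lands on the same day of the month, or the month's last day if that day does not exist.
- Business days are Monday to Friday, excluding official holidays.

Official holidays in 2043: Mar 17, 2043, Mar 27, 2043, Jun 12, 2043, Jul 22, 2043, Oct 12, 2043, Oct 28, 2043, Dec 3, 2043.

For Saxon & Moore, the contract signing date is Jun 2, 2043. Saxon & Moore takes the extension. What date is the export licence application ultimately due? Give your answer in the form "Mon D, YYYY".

Adding 14 calendar days to Jun 2, 2043 gives Jun 16, 2043.
Since Jun 16, 2043 is a Tuesday and not a holiday, the date is unchanged.
Applying the 2 months extension: 2 months after Jun 16, 2043 is Aug 16, 2043.
Because Aug 16, 2043 is a Sunday, the deadline becomes Aug 14, 2043 (Friday).
So the filing is due Aug 14, 2043.

Aug 14, 2043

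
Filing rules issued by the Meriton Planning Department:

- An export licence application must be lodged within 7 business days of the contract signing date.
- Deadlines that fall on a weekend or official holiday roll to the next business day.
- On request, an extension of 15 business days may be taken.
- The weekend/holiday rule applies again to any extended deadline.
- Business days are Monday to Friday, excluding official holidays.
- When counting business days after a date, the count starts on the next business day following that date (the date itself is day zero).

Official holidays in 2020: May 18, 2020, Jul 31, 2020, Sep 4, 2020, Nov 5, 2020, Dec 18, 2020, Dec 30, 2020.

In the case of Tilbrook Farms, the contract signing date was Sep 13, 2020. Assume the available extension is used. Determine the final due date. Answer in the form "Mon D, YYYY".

Oct 13, 2020

Starting the day after Sep 13, 2020 and counting 7 business days lands on Sep 22, 2020.
Sep 22, 2020 falls on a Tuesday, which is a business day, so no adjustment is needed.
Applying the 15-business-day extension: 15 business days after Sep 22, 2020 is Oct 13, 2020.
Oct 13, 2020 falls on a Tuesday, which is a business day, so no adjustment is needed.
So the filing is due Oct 13, 2020.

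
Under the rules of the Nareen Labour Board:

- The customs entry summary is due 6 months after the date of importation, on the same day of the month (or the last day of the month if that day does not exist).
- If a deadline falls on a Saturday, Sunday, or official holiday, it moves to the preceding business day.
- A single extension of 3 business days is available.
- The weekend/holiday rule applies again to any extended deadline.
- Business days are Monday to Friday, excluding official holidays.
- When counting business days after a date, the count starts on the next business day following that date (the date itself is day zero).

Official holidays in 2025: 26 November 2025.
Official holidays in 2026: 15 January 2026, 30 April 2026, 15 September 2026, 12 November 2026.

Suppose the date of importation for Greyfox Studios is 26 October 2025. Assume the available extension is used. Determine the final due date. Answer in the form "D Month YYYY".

29 April 2026

6 months from 26 October 2025 is 26 April 2026.
26 April 2026 falls on a Sunday. Rolling to the preceding business day gives 24 April 2026, a Friday.
The 3-business-day extension runs from 24 April 2026 to 29 April 2026.
29 April 2026 is a Wednesday and not a listed holiday, so it stands.
Deadline: 29 April 2026.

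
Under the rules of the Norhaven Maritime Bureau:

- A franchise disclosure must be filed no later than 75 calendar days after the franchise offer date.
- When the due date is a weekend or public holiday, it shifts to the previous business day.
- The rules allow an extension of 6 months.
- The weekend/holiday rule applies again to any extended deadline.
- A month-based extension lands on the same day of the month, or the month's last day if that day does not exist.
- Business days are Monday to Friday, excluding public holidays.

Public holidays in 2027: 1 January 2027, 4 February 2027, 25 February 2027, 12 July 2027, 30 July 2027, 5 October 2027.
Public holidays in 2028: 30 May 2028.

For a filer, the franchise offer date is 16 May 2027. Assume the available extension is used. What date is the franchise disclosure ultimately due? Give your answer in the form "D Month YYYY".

28 January 2028

From 16 May 2027, 75 calendar days later is 30 July 2027.
30 July 2027 is a listed holiday; the preceding business day is 29 July 2027 (Thursday).
The 6 months extension carries 29 July 2027 to 29 January 2028.
Because 29 January 2028 is a Saturday, the deadline becomes 28 January 2028 (Friday).
Deadline: 28 January 2028.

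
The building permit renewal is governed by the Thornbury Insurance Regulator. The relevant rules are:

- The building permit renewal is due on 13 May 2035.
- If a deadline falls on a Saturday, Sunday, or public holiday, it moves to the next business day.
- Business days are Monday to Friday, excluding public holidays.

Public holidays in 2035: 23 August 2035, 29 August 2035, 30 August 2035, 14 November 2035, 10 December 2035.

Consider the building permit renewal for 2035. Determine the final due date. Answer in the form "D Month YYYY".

Start from the fixed due date, 13 May 2035.
13 May 2035 is a Sunday, so it moves to the next business day, 14 May 2035 (Monday).
Final deadline: 14 May 2035.

14 May 2035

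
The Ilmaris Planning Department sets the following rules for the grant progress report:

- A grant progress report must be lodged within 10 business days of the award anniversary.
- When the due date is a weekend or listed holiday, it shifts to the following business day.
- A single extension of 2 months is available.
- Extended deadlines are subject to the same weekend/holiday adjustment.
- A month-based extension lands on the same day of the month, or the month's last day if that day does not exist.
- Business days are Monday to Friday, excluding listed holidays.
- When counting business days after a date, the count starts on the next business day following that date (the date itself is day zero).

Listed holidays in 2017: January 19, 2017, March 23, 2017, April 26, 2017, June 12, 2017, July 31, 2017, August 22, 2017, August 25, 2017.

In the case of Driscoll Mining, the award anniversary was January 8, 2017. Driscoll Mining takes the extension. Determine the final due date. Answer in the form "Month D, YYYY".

March 24, 2017

Starting the day after January 8, 2017 and counting 10 business days lands on January 23, 2017.
January 23, 2017 falls on a Monday, which is a business day, so no adjustment is needed.
Applying the 2 months extension: 2 months after January 23, 2017 is March 23, 2017.
March 23, 2017 is a listed holiday; the next business day is March 24, 2017 (Friday).
Deadline: March 24, 2017.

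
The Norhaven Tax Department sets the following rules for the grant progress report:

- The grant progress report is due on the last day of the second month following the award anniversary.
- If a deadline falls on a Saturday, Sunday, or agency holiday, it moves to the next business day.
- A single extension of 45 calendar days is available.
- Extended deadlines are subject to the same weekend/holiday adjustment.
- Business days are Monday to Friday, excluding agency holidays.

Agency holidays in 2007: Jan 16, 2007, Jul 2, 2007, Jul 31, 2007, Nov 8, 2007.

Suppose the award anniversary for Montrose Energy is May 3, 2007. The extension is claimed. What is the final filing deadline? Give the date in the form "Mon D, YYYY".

Sep 17, 2007

The second month after May 3, 2007 is July 2007, whose last day is Jul 31, 2007.
Because Jul 31, 2007 is a listed holiday, the deadline becomes Aug 1, 2007 (Wednesday).
With the 45-day extension, Aug 1, 2007 becomes Sep 15, 2007.
Sep 15, 2007 is a Saturday, so it moves to the next business day, Sep 17, 2007 (Monday).
Deadline: Sep 17, 2007.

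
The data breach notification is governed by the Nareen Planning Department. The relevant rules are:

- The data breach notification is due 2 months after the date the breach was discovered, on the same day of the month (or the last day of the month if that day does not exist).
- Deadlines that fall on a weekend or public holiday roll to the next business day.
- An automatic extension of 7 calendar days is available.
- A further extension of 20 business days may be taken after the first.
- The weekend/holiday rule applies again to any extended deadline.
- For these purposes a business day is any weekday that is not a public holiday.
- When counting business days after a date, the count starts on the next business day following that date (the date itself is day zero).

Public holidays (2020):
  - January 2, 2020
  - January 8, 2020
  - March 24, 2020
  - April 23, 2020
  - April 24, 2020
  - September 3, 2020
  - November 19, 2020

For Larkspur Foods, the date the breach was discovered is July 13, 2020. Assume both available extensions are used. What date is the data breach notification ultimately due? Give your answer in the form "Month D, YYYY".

October 19, 2020

2 months from July 13, 2020 is September 13, 2020.
September 13, 2020 is a Sunday, so it moves to the next business day, September 14, 2020 (Monday).
Add the 7 calendar-day extension to September 14, 2020: September 21, 2020.
September 21, 2020 falls on a Monday, which is a business day, so no adjustment is needed.
Applying the 20-business-day extension: 20 business days after September 21, 2020 is October 19, 2020.
October 19, 2020 (Monday) is already a business day.
Deadline: October 19, 2020.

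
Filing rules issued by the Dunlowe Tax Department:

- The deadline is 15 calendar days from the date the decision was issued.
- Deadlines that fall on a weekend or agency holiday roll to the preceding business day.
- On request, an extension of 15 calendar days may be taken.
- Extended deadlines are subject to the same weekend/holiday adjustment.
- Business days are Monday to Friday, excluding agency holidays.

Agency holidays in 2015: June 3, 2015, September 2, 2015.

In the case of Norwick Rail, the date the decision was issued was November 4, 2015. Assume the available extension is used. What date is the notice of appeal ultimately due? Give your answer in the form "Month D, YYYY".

15 calendar days after November 4, 2015 is November 19, 2015.
November 19, 2015 falls on a Thursday, which is a business day, so no adjustment is needed.
Applying the 15-calendar-day extension: November 19, 2015 + 15 days = December 4, 2015.
December 4, 2015 falls on a Friday, which is a business day, so no adjustment is needed.
The final due date is December 4, 2015.

December 4, 2015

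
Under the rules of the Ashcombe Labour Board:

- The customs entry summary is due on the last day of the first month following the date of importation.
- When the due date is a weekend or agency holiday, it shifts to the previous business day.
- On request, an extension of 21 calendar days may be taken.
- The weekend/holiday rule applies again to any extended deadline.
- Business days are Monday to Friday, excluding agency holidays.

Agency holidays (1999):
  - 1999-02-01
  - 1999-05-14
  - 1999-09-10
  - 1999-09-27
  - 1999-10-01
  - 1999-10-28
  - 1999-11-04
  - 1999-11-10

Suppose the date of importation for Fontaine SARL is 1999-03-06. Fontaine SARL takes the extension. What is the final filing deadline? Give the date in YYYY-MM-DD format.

1999-05-21

1 month after 1999-03-06 falls in April 1999; the last day of that month is 1999-04-30.
Since 1999-04-30 is a Friday and not a holiday, the date is unchanged.
Applying the 21-calendar-day extension: 1999-04-30 + 21 days = 1999-05-21.
1999-05-21 is a Friday and not a listed holiday, so it stands.
Deadline: 1999-05-21.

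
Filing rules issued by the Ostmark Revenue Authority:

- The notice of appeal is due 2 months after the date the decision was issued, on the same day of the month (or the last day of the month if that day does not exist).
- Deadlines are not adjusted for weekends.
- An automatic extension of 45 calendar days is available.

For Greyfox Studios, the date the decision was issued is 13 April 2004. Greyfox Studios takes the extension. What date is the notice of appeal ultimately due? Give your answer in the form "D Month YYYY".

28 July 2004

2 months after 13 April 2004, on the same day of the month, is 13 June 2004.
No adjustment is made for weekends or holidays, so 13 June 2004 stands.
The 45-calendar-day extension moves the deadline from 13 June 2004 to 28 July 2004.
No adjustment is made for weekends or holidays, so 28 July 2004 stands.
The final due date is 28 July 2004.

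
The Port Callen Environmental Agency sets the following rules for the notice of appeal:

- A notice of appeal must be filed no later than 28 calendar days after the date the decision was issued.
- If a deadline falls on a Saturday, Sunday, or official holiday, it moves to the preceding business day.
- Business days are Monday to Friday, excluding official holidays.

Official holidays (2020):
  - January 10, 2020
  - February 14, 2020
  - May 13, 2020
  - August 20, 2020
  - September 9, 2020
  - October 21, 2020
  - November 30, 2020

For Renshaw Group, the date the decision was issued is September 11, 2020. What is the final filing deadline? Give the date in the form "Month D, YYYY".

October 9, 2020

Adding 28 calendar days to September 11, 2020 gives October 9, 2020.
Since October 9, 2020 is a Friday and not a holiday, the date is unchanged.
Final deadline: October 9, 2020.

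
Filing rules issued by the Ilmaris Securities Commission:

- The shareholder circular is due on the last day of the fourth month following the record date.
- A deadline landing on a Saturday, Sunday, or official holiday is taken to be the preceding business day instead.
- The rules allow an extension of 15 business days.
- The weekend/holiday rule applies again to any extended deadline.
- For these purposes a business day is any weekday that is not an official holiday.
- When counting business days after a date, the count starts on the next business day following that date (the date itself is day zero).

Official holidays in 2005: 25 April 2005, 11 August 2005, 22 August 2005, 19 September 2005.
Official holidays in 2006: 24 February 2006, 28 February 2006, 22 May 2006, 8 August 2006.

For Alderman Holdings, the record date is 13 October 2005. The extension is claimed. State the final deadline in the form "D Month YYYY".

4 months after 13 October 2005 falls in February 2006; the last day of that month is 28 February 2006.
28 February 2006 is a listed holiday; the preceding business day is 27 February 2006 (Monday).
The 15-business-day extension runs from 27 February 2006 to 21 March 2006.
21 March 2006 falls on a Tuesday, which is a business day, so no adjustment is needed.
So the filing is due 21 March 2006.

21 March 2006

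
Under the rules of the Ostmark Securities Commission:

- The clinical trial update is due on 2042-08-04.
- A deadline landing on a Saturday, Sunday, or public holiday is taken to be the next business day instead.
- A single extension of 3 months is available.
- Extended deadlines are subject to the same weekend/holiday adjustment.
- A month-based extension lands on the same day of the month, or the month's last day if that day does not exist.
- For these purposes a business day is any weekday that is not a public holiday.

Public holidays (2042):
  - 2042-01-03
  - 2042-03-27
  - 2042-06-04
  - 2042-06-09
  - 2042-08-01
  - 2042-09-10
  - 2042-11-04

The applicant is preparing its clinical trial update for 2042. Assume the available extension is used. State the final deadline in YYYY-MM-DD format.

Start from the fixed due date, 2042-08-04.
2042-08-04 (Monday) is already a business day.
Add 3 months to 2042-08-04: 2042-11-04.
2042-11-04 falls on a listed holiday. Rolling to the next business day gives 2042-11-05, a Wednesday.
Deadline: 2042-11-05.

2042-11-05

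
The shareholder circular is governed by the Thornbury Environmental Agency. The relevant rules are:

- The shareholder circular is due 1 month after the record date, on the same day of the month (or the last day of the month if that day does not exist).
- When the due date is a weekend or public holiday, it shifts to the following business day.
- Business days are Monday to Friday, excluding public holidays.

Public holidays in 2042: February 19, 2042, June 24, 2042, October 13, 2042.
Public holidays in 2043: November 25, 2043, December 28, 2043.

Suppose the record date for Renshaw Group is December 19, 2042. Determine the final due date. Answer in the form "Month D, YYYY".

January 19, 2043

Moving 1 month forward from December 19, 2042 on the corresponding day gives January 19, 2043.
January 19, 2043 falls on a Monday, which is a business day, so no adjustment is needed.
Final deadline: January 19, 2043.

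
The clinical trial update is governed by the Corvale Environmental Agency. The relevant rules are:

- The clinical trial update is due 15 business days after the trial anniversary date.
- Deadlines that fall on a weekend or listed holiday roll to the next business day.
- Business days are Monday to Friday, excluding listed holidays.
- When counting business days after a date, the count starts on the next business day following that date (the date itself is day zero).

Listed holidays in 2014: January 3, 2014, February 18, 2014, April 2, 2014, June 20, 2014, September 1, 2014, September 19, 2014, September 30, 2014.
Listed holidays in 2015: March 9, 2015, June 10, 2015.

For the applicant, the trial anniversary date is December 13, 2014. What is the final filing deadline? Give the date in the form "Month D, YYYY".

15 business days after December 13, 2014, excluding weekends and holidays, is January 2, 2015.
January 2, 2015 falls on a Friday, which is a business day, so no adjustment is needed.
The final due date is January 2, 2015.

January 2, 2015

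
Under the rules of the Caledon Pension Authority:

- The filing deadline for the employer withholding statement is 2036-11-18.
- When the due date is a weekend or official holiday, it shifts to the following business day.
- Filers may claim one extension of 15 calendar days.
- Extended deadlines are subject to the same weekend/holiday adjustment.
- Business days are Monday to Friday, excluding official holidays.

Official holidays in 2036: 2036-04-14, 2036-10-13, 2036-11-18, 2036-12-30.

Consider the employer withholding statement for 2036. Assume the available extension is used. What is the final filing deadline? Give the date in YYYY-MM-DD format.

The stated deadline is 2036-11-18.
2036-11-18 falls on a listed holiday. Rolling to the next business day gives 2036-11-19, a Wednesday.
The 15-calendar-day extension moves the deadline from 2036-11-19 to 2036-12-04.
2036-12-04 is a Thursday and not a listed holiday, so it stands.
The final due date is 2036-12-04.

2036-12-04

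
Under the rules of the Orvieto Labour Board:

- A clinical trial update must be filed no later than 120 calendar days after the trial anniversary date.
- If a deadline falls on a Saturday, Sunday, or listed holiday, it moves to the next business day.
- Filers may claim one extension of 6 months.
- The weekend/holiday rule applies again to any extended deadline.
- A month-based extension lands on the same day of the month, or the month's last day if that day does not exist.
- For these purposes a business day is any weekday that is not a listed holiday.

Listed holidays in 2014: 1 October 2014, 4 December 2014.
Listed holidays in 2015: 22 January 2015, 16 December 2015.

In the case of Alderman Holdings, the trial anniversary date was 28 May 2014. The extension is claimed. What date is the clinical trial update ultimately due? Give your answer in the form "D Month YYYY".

25 March 2015

Trigger date 28 May 2014 + 120 calendar days = 25 September 2014.
Since 25 September 2014 is a Thursday and not a holiday, the date is unchanged.
Applying the 6 months extension: 6 months after 25 September 2014 is 25 March 2015.
25 March 2015 (Wednesday) is already a business day.
The final due date is 25 March 2015.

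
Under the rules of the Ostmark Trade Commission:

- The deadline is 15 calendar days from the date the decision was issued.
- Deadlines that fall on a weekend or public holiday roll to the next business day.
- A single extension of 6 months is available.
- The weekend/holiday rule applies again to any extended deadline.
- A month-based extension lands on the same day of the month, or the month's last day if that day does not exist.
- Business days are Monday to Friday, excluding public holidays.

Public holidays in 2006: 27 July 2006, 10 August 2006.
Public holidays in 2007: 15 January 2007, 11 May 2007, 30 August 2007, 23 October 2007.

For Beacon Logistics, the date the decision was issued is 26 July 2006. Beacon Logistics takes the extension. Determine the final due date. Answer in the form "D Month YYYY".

12 February 2007

Trigger date 26 July 2006 + 15 calendar days = 10 August 2006.
10 August 2006 is a listed holiday; the next business day is 11 August 2006 (Friday).
Add 6 months to 11 August 2006: 11 February 2007.
11 February 2007 falls on a Sunday. Rolling to the next business day gives 12 February 2007, a Monday.
Final deadline: 12 February 2007.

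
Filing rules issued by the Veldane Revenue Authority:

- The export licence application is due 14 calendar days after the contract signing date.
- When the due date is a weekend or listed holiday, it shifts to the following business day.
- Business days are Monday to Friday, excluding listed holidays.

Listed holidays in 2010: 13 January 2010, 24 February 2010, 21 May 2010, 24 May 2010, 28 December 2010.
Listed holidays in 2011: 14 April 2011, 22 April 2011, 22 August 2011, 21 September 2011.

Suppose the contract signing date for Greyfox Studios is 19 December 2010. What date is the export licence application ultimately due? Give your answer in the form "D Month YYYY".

From 19 December 2010, 14 calendar days later is 2 January 2011.
Because 2 January 2011 is a Sunday, the deadline becomes 3 January 2011 (Monday).
So the filing is due 3 January 2011.

3 January 2011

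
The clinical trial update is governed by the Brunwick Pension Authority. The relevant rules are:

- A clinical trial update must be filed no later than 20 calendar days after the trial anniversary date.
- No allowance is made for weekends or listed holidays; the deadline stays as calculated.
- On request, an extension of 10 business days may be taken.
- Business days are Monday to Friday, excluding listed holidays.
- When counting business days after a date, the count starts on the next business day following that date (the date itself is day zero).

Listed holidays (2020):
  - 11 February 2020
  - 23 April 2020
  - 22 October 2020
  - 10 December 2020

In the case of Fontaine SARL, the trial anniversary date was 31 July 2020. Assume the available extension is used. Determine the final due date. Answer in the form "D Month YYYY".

From 31 July 2020, 20 calendar days later is 20 August 2020.
20 August 2020 falls on a Thursday. The rules make no weekend/holiday allowance, so it remains 20 August 2020.
The 10-business-day extension runs from 20 August 2020 to 3 September 2020.
3 September 2020 is a Thursday; no weekend or holiday adjustment applies.
Deadline: 3 September 2020.

3 September 2020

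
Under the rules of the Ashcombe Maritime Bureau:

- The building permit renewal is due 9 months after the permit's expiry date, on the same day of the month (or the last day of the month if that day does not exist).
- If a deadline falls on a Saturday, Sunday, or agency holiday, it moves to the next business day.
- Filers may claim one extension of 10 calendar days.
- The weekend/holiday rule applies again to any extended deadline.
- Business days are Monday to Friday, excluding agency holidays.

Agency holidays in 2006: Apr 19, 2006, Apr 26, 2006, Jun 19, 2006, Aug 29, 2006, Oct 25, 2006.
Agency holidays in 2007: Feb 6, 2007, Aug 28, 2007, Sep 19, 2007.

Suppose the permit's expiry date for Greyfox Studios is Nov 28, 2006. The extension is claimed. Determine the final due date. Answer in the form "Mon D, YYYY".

Sep 10, 2007

9 months after Nov 28, 2006, on the same day of the month, is Aug 28, 2007.
Aug 28, 2007 is a listed holiday, so it moves to the next business day, Aug 29, 2007 (Wednesday).
Applying the 10-calendar-day extension: Aug 29, 2007 + 10 days = Sep 8, 2007.
Sep 8, 2007 is a Saturday, so it moves to the next business day, Sep 10, 2007 (Monday).
The final due date is Sep 10, 2007.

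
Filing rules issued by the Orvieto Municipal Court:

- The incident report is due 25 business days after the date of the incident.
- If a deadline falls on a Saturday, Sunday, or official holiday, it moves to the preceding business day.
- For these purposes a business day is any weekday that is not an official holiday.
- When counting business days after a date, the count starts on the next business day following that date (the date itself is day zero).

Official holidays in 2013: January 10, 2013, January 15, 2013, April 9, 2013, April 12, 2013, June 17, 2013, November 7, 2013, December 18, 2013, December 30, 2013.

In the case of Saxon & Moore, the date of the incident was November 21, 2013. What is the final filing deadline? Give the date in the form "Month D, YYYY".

December 27, 2013

25 business days after November 21, 2013, excluding weekends and holidays, is December 27, 2013.
December 27, 2013 (Friday) is already a business day.
Final deadline: December 27, 2013.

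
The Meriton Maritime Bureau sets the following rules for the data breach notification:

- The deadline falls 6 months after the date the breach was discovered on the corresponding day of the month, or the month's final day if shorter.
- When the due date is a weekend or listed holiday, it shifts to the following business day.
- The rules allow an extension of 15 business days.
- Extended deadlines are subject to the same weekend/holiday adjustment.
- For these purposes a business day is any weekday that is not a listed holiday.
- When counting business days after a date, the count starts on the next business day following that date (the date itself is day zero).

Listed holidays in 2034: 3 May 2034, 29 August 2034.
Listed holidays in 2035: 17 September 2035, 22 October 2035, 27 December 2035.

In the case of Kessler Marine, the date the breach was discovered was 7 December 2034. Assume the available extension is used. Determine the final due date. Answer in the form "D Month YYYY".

28 June 2035

6 months from 7 December 2034 is 7 June 2035.
7 June 2035 (Thursday) is already a business day.
The 15-business-day extension runs from 7 June 2035 to 28 June 2035.
28 June 2035 (Thursday) is already a business day.
So the filing is due 28 June 2035.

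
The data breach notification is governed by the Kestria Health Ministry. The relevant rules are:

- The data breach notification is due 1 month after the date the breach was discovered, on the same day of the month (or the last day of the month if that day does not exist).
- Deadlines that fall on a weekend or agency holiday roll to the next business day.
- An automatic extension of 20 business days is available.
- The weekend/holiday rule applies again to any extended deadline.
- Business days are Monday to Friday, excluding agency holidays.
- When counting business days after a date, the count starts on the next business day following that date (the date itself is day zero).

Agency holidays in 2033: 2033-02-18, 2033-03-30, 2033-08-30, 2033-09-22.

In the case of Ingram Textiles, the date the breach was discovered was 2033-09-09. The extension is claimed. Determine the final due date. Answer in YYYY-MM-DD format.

2033-11-07

1 month from 2033-09-09 is 2033-10-09.
2033-10-09 is a Sunday; the next business day is 2033-10-10 (Monday).
Counting 20 further business days from 2033-10-10 reaches 2033-11-07.
2033-11-07 (Monday) is already a business day.
Final deadline: 2033-11-07.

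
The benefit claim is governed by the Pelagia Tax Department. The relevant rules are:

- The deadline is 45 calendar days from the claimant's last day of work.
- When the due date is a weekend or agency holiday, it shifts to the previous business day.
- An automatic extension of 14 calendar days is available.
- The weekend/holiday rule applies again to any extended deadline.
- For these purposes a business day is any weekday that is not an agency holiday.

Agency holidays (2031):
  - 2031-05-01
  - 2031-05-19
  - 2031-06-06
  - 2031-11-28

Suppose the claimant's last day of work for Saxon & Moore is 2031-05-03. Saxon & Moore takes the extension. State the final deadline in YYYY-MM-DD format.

2031-07-01

Adding 45 calendar days to 2031-05-03 gives 2031-06-17.
2031-06-17 falls on a Tuesday, which is a business day, so no adjustment is needed.
The 14-calendar-day extension moves the deadline from 2031-06-17 to 2031-07-01.
Since 2031-07-01 is a Tuesday and not a holiday, the date is unchanged.
Final deadline: 2031-07-01.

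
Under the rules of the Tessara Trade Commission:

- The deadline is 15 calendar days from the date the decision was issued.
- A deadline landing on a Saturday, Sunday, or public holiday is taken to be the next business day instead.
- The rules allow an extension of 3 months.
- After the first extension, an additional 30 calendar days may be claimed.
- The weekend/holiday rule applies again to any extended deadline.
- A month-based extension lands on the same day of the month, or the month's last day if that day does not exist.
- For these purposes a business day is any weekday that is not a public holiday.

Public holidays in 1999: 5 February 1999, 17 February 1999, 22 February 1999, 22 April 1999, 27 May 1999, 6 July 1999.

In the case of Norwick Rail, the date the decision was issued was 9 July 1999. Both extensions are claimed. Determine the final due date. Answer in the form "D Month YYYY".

Adding 15 calendar days to 9 July 1999 gives 24 July 1999.
24 July 1999 is a Saturday; the next business day is 26 July 1999 (Monday).
Add 3 months to 26 July 1999: 26 October 1999.
26 October 1999 falls on a Tuesday, which is a business day, so no adjustment is needed.
Applying the 30-calendar-day extension: 26 October 1999 + 30 days = 25 November 1999.
Since 25 November 1999 is a Thursday and not a holiday, the date is unchanged.
Deadline: 25 November 1999.

25 November 1999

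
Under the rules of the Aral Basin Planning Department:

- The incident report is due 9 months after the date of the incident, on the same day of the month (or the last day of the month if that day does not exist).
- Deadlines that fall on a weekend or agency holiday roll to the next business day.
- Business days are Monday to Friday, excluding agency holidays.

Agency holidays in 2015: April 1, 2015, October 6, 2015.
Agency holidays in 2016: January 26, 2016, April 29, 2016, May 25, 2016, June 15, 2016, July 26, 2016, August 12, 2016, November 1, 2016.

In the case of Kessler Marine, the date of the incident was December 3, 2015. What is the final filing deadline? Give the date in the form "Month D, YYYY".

September 5, 2016

Moving 9 months forward from December 3, 2015 on the corresponding day gives September 3, 2016.
September 3, 2016 is a Saturday, so it moves to the next business day, September 5, 2016 (Monday).
So the filing is due September 5, 2016.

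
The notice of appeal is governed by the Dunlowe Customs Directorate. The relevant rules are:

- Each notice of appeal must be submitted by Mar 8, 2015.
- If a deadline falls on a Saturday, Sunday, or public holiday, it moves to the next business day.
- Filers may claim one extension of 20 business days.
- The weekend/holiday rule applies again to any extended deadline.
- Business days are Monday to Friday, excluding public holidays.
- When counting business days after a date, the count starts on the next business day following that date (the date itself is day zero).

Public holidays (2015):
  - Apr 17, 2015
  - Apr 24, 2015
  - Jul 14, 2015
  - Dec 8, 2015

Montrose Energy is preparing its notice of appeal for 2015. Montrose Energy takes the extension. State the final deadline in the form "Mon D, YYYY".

Apr 6, 2015

The stated deadline is Mar 8, 2015.
Mar 8, 2015 is a Sunday, so it moves to the next business day, Mar 9, 2015 (Monday).
The 20-business-day extension runs from Mar 9, 2015 to Apr 6, 2015.
Apr 6, 2015 (Monday) is already a business day.
So the filing is due Apr 6, 2015.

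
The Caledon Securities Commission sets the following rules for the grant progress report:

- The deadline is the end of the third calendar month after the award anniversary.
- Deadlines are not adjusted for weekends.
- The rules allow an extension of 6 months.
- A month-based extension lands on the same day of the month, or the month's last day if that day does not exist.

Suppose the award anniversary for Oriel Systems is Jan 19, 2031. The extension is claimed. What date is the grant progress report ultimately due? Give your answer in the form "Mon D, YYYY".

3 months after Jan 19, 2031 falls in April 2031; the last day of that month is Apr 30, 2031.
Apr 30, 2031 falls on a Wednesday. The rules make no weekend/holiday allowance, so it remains Apr 30, 2031.
Add 6 months to Apr 30, 2031: Oct 30, 2031.
No adjustment is made for weekends or holidays, so Oct 30, 2031 stands.
The final due date is Oct 30, 2031.

Oct 30, 2031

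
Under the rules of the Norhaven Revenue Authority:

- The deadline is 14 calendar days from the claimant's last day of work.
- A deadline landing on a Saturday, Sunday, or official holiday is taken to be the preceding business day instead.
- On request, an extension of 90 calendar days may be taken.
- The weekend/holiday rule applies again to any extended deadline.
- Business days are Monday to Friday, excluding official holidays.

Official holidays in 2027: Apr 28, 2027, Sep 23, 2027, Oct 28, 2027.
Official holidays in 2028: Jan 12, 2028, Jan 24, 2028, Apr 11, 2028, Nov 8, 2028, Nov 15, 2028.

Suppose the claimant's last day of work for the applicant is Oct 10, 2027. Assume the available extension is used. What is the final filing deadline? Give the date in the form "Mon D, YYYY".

Jan 20, 2028

Trigger date Oct 10, 2027 + 14 calendar days = Oct 24, 2027.
Oct 24, 2027 is a Sunday, so it moves to the preceding business day, Oct 22, 2027 (Friday).
Add the 90 calendar-day extension to Oct 22, 2027: Jan 20, 2028.
Jan 20, 2028 falls on a Thursday, which is a business day, so no adjustment is needed.
Final deadline: Jan 20, 2028.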